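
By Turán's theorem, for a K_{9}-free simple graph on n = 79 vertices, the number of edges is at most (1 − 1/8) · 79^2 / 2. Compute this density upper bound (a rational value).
Turán density bound = (7/8) · 79^2/2 = 43687/16 ≈ 2730.4375

Turán's theorem: ex(n, K_{r+1}) is achieved by the complete r-partite Turán graph T(n, r) with parts as balanced as possible, and is at most (1 − 1/r) · n^2/2. For r = 8, n = 79: the density bound is (7/8) · 6241/2 = 43687/16 ≈ 2730.4375. The integer-valued extremum is e(T(79, 8)) = 2730, which is strictly less than the density bound 43687/16 since 8 ∤ 79 (the parts of T(79, 8) cannot all be equal).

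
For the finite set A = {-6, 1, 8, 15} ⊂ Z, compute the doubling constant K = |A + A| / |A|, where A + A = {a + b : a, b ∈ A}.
K = |A + A| / |A| = 7/4

Enumerate A + A = {a + b : a, b ∈ A}. With |A| = 4, there are |A|^2 = 16 ordered sum pairs; collecting distinct values, A + A = {-12, -5, 2, 9, 16, 23, 30}, so |A + A| = 7. Thus K = 7/4. Here |A + A| = 2|A| − 1 = 7, the minimum possible — so K = 7/4 is minimal, which holds iff A is an arithmetic progression.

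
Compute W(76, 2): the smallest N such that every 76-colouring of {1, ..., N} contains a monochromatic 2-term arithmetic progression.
W(76, 2) = 76 + 1 = 77

A 2-term AP is any pair of integers, so a monochromatic 2-AP exists iff some colour is used at least twice. With 76 colours, the colouring i ↦ i on {1, ..., 76} uses each colour once, avoiding any monochromatic pair, so W(76, 2) > 76. For {1, ..., 77}, pigeonhole forces two integers of the same colour, which form a monochromatic 2-AP. Hence W(76, 2) = 77.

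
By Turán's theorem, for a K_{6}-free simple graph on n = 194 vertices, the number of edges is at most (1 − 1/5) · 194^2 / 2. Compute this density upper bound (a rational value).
Turán density bound = (4/5) · 194^2/2 = 75272/5 ≈ 15054.4

Turán's theorem: ex(n, K_{r+1}) is achieved by the complete r-partite Turán graph T(n, r) with parts as balanced as possible, and is at most (1 − 1/r) · n^2/2. For r = 5, n = 194: the density bound is (4/5) · 37636/2 = 75272/5 ≈ 15054.4. The integer-valued extremum is e(T(194, 5)) = 15054, which is strictly less than the density bound 75272/5 since 5 ∤ 194 (the parts of T(194, 5) cannot all be equal).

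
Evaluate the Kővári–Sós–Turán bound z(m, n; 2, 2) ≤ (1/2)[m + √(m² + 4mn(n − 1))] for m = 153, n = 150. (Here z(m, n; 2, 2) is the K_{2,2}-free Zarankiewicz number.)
z(153, 150; 2, 2) ≤ (1/2)[153 + √(153² + 4·153·150·149)] = (1/2)[153 + √13701609] = 1927.2842

Kővári–Sós–Turán: let r_1, ..., r_153 be the row sums and z = Σ r_i the total number of 1s. Each pair of columns can share at most one row with both entries 1 (else a 2×2 all-ones block appears), so Σ_i C(r_i, 2) ≤ C(150, 2) = 11175. By convexity Σ_i C(r_i, 2) ≥ 153·C(z/153, 2) = z(z − 153)/(2·153), giving z² − 153z − 153·150·149 ≤ 0 and hence z ≤ (1/2)[153 + √(23409 + 4·3419550)] = (1/2)[153 + √13701609] ≈ (1/2)(153 + 3701.5685) = 1927.2842.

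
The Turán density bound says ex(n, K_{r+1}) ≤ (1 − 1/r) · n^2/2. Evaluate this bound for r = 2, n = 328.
Turán density bound = (1/2) · 328^2/2 = 26896

Turán's theorem: ex(n, K_{r+1}) is achieved by the complete r-partite Turán graph T(n, r) with parts as balanced as possible, and is at most (1 − 1/r) · n^2/2. For r = 2, n = 328: the density bound is (1/2) · 107584/2 = 26896. Since 2 ∣ 328, the Turán graph T(328, 2) has parts of equal size 164, and its edge count e(T(328, 2)) = 26896 attains the density bound exactly.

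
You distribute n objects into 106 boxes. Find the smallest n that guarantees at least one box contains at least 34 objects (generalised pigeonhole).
n = (34 − 1)·106 + 1 = 3499

By the generalised pigeonhole principle, to guarantee some box contains ≥ r objects we need more than (r − 1) · k objects total. Threshold: n = (r − 1) · k + 1. With r = 34 and k = 106: n = 33 · 106 + 1 = 3498 + 1 = 3499. For n = 3498 = 33 · 106, we can put exactly 33 objects in every box, avoiding 34 in any single one — so 3499 is tight.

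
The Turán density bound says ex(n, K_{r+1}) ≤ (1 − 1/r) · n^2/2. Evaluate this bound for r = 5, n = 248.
Turán density bound = (4/5) · 248^2/2 = 123008/5 ≈ 24601.6

Turán's theorem: ex(n, K_{r+1}) is achieved by the complete r-partite Turán graph T(n, r) with parts as balanced as possible, and is at most (1 − 1/r) · n^2/2. For r = 5, n = 248: the density bound is (4/5) · 61504/2 = 123008/5 ≈ 24601.6. The integer-valued extremum is e(T(248, 5)) = 24601, which is strictly less than the density bound 123008/5 since 5 ∤ 248 (the parts of T(248, 5) cannot all be equal).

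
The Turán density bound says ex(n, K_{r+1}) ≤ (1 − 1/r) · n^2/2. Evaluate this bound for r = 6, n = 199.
Turán density bound = (5/6) · 199^2/2 = 198005/12 ≈ 16500.4167

Turán's theorem: ex(n, K_{r+1}) is achieved by the complete r-partite Turán graph T(n, r) with parts as balanced as possible, and is at most (1 − 1/r) · n^2/2. For r = 6, n = 199: the density bound is (5/6) · 39601/2 = 198005/12 ≈ 16500.4167. The integer-valued extremum is e(T(199, 6)) = 16500, which is strictly less than the density bound 198005/12 since 6 ∤ 199 (the parts of T(199, 6) cannot all be equal).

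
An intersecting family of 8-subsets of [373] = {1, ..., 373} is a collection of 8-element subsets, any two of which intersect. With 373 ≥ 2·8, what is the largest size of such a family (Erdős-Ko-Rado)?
max |F| = C(372, 7) = 184803150863664

The Erdős-Ko-Rado theorem states: for n ≥ 2k, an intersecting family of k-subsets of an n-element set has size at most C(n − 1, k − 1), with equality for 'star' families {A ⊆ [n] : |A| = k, i ∈ A} (fix an element i). For n = 373, k = 8: C(372, 7) = 184803150863664.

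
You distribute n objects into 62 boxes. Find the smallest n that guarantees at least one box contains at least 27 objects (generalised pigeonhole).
n = (27 − 1)·62 + 1 = 1613

By the generalised pigeonhole principle, to guarantee some box contains ≥ r objects we need more than (r − 1) · k objects total. Threshold: n = (r − 1) · k + 1. With r = 27 and k = 62: n = 26 · 62 + 1 = 1612 + 1 = 1613. For n = 1612 = 26 · 62, we can put exactly 26 objects in every box, avoiding 27 in any single one — so 1613 is tight.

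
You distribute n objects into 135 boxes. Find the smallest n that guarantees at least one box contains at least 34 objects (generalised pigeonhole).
n = (34 − 1)·135 + 1 = 4456

By the generalised pigeonhole principle, to guarantee some box contains ≥ r objects we need more than (r − 1) · k objects total. Threshold: n = (r − 1) · k + 1. With r = 34 and k = 135: n = 33 · 135 + 1 = 4455 + 1 = 4456. For n = 4455 = 33 · 135, we can put exactly 33 objects in every box, avoiding 34 in any single one — so 4456 is tight.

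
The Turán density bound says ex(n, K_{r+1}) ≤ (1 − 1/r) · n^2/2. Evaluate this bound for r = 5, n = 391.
Turán density bound = (4/5) · 391^2/2 = 305762/5 ≈ 61152.4

Turán's theorem: ex(n, K_{r+1}) is achieved by the complete r-partite Turán graph T(n, r) with parts as balanced as possible, and is at most (1 − 1/r) · n^2/2. For r = 5, n = 391: the density bound is (4/5) · 152881/2 = 305762/5 ≈ 61152.4. The integer-valued extremum is e(T(391, 5)) = 61152, which is strictly less than the density bound 305762/5 since 5 ∤ 391 (the parts of T(391, 5) cannot all be equal).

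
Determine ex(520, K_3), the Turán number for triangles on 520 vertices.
ex(520, K_3) = ⌊520^2/4⌋ = 67600

Mantel (1907): a triangle-free graph on n vertices has at most ⌊n^2/4⌋ edges, with equality for the complete bipartite graph K_{⌊n/2⌋, ⌈n/2⌉}. For n = 520: ⌊520^2/4⌋ = ⌊270400/4⌋ = 67600. The extremal graph is K_{260, 260}, which has 260·260 = 67600 edges.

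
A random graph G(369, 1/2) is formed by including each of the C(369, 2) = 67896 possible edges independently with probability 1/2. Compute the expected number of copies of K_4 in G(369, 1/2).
E[# K_4] = C(369, 4) · (1/2)^C(4, 2) = 759993876 / 2^6 = 189998469/16 = 11874904.3125

For each 4-subset S of vertices (there are C(369, 4) = 759993876 such S), let X_S = 1 if S induces a K_4 (all C(4, 2) = 6 edges present). Then P(X_S = 1) = (1/2)^6 = 1/64. By linearity of expectation, E[# K_4] = C(369, 4) · (1/2)^6 = 759993876 / 64 = 189998469/16 = 11874904.3125.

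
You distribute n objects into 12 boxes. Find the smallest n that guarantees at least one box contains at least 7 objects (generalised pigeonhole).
n = (7 − 1)·12 + 1 = 73

By the generalised pigeonhole principle, to guarantee some box contains ≥ r objects we need more than (r − 1) · k objects total. Threshold: n = (r − 1) · k + 1. With r = 7 and k = 12: n = 6 · 12 + 1 = 72 + 1 = 73. For n = 72 = 6 · 12, we can put exactly 6 objects in every box, avoiding 7 in any single one — so 73 is tight.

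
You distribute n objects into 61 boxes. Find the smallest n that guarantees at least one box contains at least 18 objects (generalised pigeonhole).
n = (18 − 1)·61 + 1 = 1038

By the generalised pigeonhole principle, to guarantee some box contains ≥ r objects we need more than (r − 1) · k objects total. Threshold: n = (r − 1) · k + 1. With r = 18 and k = 61: n = 17 · 61 + 1 = 1037 + 1 = 1038. For n = 1037 = 17 · 61, we can put exactly 17 objects in every box, avoiding 18 in any single one — so 1038 is tight.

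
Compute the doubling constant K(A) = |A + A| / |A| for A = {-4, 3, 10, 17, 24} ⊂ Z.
K = |A + A| / |A| = 9/5

Enumerate A + A = {a + b : a, b ∈ A}. With |A| = 5, there are |A|^2 = 25 ordered sum pairs; collecting distinct values, A + A = {-8, -1, 6, 13, 20, 27, 34, 41, 48}, so |A + A| = 9. Thus K = 9/5. Here |A + A| = 2|A| − 1 = 9, the minimum possible — so K = 9/5 is minimal, which holds iff A is an arithmetic progression.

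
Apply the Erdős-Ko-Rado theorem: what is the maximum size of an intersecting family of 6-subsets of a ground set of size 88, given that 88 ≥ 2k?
max |F| = C(87, 5) = 36949857

The Erdős-Ko-Rado theorem states: for n ≥ 2k, an intersecting family of k-subsets of an n-element set has size at most C(n − 1, k − 1), with equality for 'star' families {A ⊆ [n] : |A| = k, i ∈ A} (fix an element i). For n = 88, k = 6: C(87, 5) = 36949857.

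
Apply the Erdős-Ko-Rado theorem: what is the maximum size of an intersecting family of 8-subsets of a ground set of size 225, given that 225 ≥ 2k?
max |F| = C(224, 7) = 5107294278944

Erdős-Ko-Rado (1961): when n ≥ 2k, max |F| = C(n−1, k−1). The bound is attained by the star {A : i ∈ A} for any fixed i ∈ [n]. Here C(225−1, 8−1) = C(224, 7) = 5107294278944.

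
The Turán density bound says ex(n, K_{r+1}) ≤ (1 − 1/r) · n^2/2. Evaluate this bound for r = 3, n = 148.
Turán density bound = (2/3) · 148^2/2 = 21904/3 ≈ 7301.3333

Turán's theorem: ex(n, K_{r+1}) is achieved by the complete r-partite Turán graph T(n, r) with parts as balanced as possible, and is at most (1 − 1/r) · n^2/2. For r = 3, n = 148: the density bound is (2/3) · 21904/2 = 21904/3 ≈ 7301.3333. The integer-valued extremum is e(T(148, 3)) = 7301, which is strictly less than the density bound 21904/3 since 3 ∤ 148 (the parts of T(148, 3) cannot all be equal).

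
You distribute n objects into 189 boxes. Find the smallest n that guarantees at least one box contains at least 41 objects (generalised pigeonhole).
n = (41 − 1)·189 + 1 = 7561

By the generalised pigeonhole principle, to guarantee some box contains ≥ r objects we need more than (r − 1) · k objects total. Threshold: n = (r − 1) · k + 1. With r = 41 and k = 189: n = 40 · 189 + 1 = 7560 + 1 = 7561. For n = 7560 = 40 · 189, we can put exactly 40 objects in every box, avoiding 41 in any single one — so 7561 is tight.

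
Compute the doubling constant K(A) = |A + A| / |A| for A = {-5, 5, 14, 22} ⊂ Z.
K = |A + A| / |A| = 10/4 = 5/2

Enumerate A + A = {a + b : a, b ∈ A}. With |A| = 4, there are |A|^2 = 16 ordered sum pairs; collecting distinct values, A + A = {-10, 0, 9, 10, 17, 19, 27, 28, 36, 44}, so |A + A| = 10. Thus K = 10/4 = 5/2. For comparison, the minimum possible |A + A| over all 4-element sets is 2·4 − 1 = 7 (so min K = 7/4), attained only by arithmetic progressions.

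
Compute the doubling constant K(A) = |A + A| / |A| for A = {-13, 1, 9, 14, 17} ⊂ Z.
K = |A + A| / |A| = 14/5

Enumerate A + A = {a + b : a, b ∈ A}. With |A| = 5, there are |A|^2 = 25 ordered sum pairs; collecting distinct values, A + A = {-26, -12, -4, 1, 2, 4, 10, 15, 18, 23, 26, 28, 31, 34}, so |A + A| = 14. Thus K = 14/5. For comparison, the minimum possible |A + A| over all 5-element sets is 2·5 − 1 = 9 (so min K = 9/5), attained only by arithmetic progressions.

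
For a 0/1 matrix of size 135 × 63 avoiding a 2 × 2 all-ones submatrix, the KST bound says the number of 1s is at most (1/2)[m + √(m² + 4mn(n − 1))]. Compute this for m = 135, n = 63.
z(135, 63; 2, 2) ≤ (1/2)[135 + √(135² + 4·135·63·62)] = (1/2)[135 + √2127465] = 796.7916

Kővári–Sós–Turán: let r_1, ..., r_135 be the row sums and z = Σ r_i the total number of 1s. Each pair of columns can share at most one row with both entries 1 (else a 2×2 all-ones block appears), so Σ_i C(r_i, 2) ≤ C(63, 2) = 1953. By convexity Σ_i C(r_i, 2) ≥ 135·C(z/135, 2) = z(z − 135)/(2·135), giving z² − 135z − 135·63·62 ≤ 0 and hence z ≤ (1/2)[135 + √(18225 + 4·527310)] = (1/2)[135 + √2127465] ≈ (1/2)(135 + 1458.5832) = 796.7916.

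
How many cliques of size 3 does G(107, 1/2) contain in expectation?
E[# K_3] = C(107, 3) · (1/2)^C(3, 2) = 198485 / 2^3 = 24810.625

For each 3-subset S of vertices (there are C(107, 3) = 198485 such S), let X_S = 1 if S induces a K_3 (all C(3, 2) = 3 edges present). Then P(X_S = 1) = (1/2)^3 = 1/8. By linearity of expectation, E[# K_3] = C(107, 3) · (1/2)^3 = 198485 / 8 = 24810.625.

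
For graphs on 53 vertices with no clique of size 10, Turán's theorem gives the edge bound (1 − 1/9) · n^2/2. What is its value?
Turán density bound = (8/9) · 53^2/2 = 11236/9 ≈ 1248.4444

Turán's theorem: ex(n, K_{r+1}) is achieved by the complete r-partite Turán graph T(n, r) with parts as balanced as possible, and is at most (1 − 1/r) · n^2/2. For r = 9, n = 53: the density bound is (8/9) · 2809/2 = 11236/9 ≈ 1248.4444. The integer-valued extremum is e(T(53, 9)) = 1248, which is strictly less than the density bound 11236/9 since 9 ∤ 53 (the parts of T(53, 9) cannot all be equal).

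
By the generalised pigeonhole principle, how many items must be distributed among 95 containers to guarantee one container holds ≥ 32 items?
n = (32 − 1)·95 + 1 = 2946

By the generalised pigeonhole principle, to guarantee some box contains ≥ r objects we need more than (r − 1) · k objects total. Threshold: n = (r − 1) · k + 1. With r = 32 and k = 95: n = 31 · 95 + 1 = 2945 + 1 = 2946. For n = 2945 = 31 · 95, we can put exactly 31 objects in every box, avoiding 32 in any single one — so 2946 is tight.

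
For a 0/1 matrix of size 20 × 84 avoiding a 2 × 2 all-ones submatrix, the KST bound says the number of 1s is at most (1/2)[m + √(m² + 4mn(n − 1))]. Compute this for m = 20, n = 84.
z(20, 84; 2, 2) ≤ (1/2)[20 + √(20² + 4·20·84·83)] = (1/2)[20 + √558160] = 383.5505

Kővári–Sós–Turán: let r_1, ..., r_20 be the row sums and z = Σ r_i the total number of 1s. Each pair of columns can share at most one row with both entries 1 (else a 2×2 all-ones block appears), so Σ_i C(r_i, 2) ≤ C(84, 2) = 3486. By convexity Σ_i C(r_i, 2) ≥ 20·C(z/20, 2) = z(z − 20)/(2·20), giving z² − 20z − 20·84·83 ≤ 0 and hence z ≤ (1/2)[20 + √(400 + 4·139440)] = (1/2)[20 + √558160] ≈ (1/2)(20 + 747.1011) = 383.5505.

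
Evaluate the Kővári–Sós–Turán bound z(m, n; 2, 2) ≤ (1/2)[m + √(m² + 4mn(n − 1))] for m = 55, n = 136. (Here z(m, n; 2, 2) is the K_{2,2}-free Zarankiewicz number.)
z(55, 136; 2, 2) ≤ (1/2)[55 + √(55² + 4·55·136·135)] = (1/2)[55 + √4042225] = 1032.7643

Kővári–Sós–Turán: let r_1, ..., r_55 be the row sums and z = Σ r_i the total number of 1s. Each pair of columns can share at most one row with both entries 1 (else a 2×2 all-ones block appears), so Σ_i C(r_i, 2) ≤ C(136, 2) = 9180. By convexity Σ_i C(r_i, 2) ≥ 55·C(z/55, 2) = z(z − 55)/(2·55), giving z² − 55z − 55·136·135 ≤ 0 and hence z ≤ (1/2)[55 + √(3025 + 4·1009800)] = (1/2)[55 + √4042225] ≈ (1/2)(55 + 2010.5285) = 1032.7643.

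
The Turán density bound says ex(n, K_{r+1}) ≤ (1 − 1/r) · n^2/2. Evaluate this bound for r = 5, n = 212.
Turán density bound = (4/5) · 212^2/2 = 89888/5 ≈ 17977.6

Turán's theorem: ex(n, K_{r+1}) is achieved by the complete r-partite Turán graph T(n, r) with parts as balanced as possible, and is at most (1 − 1/r) · n^2/2. For r = 5, n = 212: the density bound is (4/5) · 44944/2 = 89888/5 ≈ 17977.6. The integer-valued extremum is e(T(212, 5)) = 17977, which is strictly less than the density bound 89888/5 since 5 ∤ 212 (the parts of T(212, 5) cannot all be equal).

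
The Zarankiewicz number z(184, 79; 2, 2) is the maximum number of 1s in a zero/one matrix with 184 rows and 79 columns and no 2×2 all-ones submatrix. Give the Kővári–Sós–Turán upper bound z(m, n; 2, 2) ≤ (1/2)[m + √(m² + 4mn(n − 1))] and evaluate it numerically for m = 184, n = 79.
z(184, 79; 2, 2) ≤ (1/2)[184 + √(184² + 4·184·79·78)] = (1/2)[184 + √4569088] = 1160.7713

Kővári–Sós–Turán: let r_1, ..., r_184 be the row sums and z = Σ r_i the total number of 1s. Each pair of columns can share at most one row with both entries 1 (else a 2×2 all-ones block appears), so Σ_i C(r_i, 2) ≤ C(79, 2) = 3081. By convexity Σ_i C(r_i, 2) ≥ 184·C(z/184, 2) = z(z − 184)/(2·184), giving z² − 184z − 184·79·78 ≤ 0 and hence z ≤ (1/2)[184 + √(33856 + 4·1133808)] = (1/2)[184 + √4569088] ≈ (1/2)(184 + 2137.5425) = 1160.7713.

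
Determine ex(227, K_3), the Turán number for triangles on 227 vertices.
ex(227, K_3) = ⌊227^2/4⌋ = 12882

Mantel (1907): a triangle-free graph on n vertices has at most ⌊n^2/4⌋ edges, with equality for the complete bipartite graph K_{⌊n/2⌋, ⌈n/2⌉}. For n = 227: ⌊227^2/4⌋ = ⌊51529/4⌋ = 12882. The extremal graph is K_{113, 114}, which has 113·114 = 12882 edges.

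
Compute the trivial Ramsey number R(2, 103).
R(2, 103) = 103

R(2, k) = k for all k ≥ 2: in a 2-colouring of K_k, either some edge is red (a red K_2) or all edges are blue (a blue K_k). And K_{102} coloured all-blue has no blue K_103, so R(2, 103) > 102. Hence R(2, 103) = 103.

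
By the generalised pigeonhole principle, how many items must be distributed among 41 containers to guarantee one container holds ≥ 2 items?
n = (2 − 1)·41 + 1 = 42

By the generalised pigeonhole principle, to guarantee some box contains ≥ r objects we need more than (r − 1) · k objects total. Threshold: n = (r − 1) · k + 1. With r = 2 and k = 41: n = 1 · 41 + 1 = 41 + 1 = 42. For n = 41 = 1 · 41, we can put exactly 1 objects in every box, avoiding 2 in any single one — so 42 is tight.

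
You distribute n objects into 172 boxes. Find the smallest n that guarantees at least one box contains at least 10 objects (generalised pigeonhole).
n = (10 − 1)·172 + 1 = 1549

By the generalised pigeonhole principle, to guarantee some box contains ≥ r objects we need more than (r − 1) · k objects total. Threshold: n = (r − 1) · k + 1. With r = 10 and k = 172: n = 9 · 172 + 1 = 1548 + 1 = 1549. For n = 1548 = 9 · 172, we can put exactly 9 objects in every box, avoiding 10 in any single one — so 1549 is tight.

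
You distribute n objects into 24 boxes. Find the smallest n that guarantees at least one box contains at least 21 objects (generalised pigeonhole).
n = (21 − 1)·24 + 1 = 481

By the generalised pigeonhole principle, to guarantee some box contains ≥ r objects we need more than (r − 1) · k objects total. Threshold: n = (r − 1) · k + 1. With r = 21 and k = 24: n = 20 · 24 + 1 = 480 + 1 = 481. For n = 480 = 20 · 24, we can put exactly 20 objects in every box, avoiding 21 in any single one — so 481 is tight.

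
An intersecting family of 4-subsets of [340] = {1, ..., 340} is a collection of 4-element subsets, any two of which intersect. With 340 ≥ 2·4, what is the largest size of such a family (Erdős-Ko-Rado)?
max |F| = C(339, 3) = 6435689

The Erdős-Ko-Rado theorem states: for n ≥ 2k, an intersecting family of k-subsets of an n-element set has size at most C(n − 1, k − 1), with equality for 'star' families {A ⊆ [n] : |A| = k, i ∈ A} (fix an element i). For n = 340, k = 4: C(339, 3) = 6435689.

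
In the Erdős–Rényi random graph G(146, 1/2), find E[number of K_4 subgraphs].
E[# K_4] = C(146, 4) · (1/2)^C(4, 2) = 18163860 / 2^6 = 4540965/16 = 283810.3125

For each 4-subset S of vertices (there are C(146, 4) = 18163860 such S), let X_S = 1 if S induces a K_4 (all C(4, 2) = 6 edges present). Then P(X_S = 1) = (1/2)^6 = 1/64. By linearity of expectation, E[# K_4] = C(146, 4) · (1/2)^6 = 18163860 / 64 = 4540965/16 = 283810.3125.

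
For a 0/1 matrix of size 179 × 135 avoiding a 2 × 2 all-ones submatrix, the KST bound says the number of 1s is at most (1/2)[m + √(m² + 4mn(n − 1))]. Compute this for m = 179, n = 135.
z(179, 135; 2, 2) ≤ (1/2)[179 + √(179² + 4·179·135·134)] = (1/2)[179 + √12984481] = 1891.1993

Kővári–Sós–Turán: let r_1, ..., r_179 be the row sums and z = Σ r_i the total number of 1s. Each pair of columns can share at most one row with both entries 1 (else a 2×2 all-ones block appears), so Σ_i C(r_i, 2) ≤ C(135, 2) = 9045. By convexity Σ_i C(r_i, 2) ≥ 179·C(z/179, 2) = z(z − 179)/(2·179), giving z² − 179z − 179·135·134 ≤ 0 and hence z ≤ (1/2)[179 + √(32041 + 4·3238110)] = (1/2)[179 + √12984481] ≈ (1/2)(179 + 3603.3985) = 1891.1993.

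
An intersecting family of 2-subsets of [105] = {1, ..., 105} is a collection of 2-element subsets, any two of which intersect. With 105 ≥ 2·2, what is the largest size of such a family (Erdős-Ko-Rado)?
max |F| = C(104, 1) = 104

The Erdős-Ko-Rado theorem states: for n ≥ 2k, an intersecting family of k-subsets of an n-element set has size at most C(n − 1, k − 1), with equality for 'star' families {A ⊆ [n] : |A| = k, i ∈ A} (fix an element i). For n = 105, k = 2: C(104, 1) = 104.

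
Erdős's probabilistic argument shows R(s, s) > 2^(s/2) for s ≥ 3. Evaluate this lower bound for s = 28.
2^(28/2) = 16384; so R(28, 28) > 16384

Colour each edge of K_n uniformly at random with red/blue. The expected number of monochromatic K_28 is C(n, 28) · 2 · 2^(−C(28,2)). If C(n, 28) · 2^(1 − C(28,2)) < 1, then with positive probability no monochromatic K_28 exists, so R(28, 28) > n. The standard estimate C(n, 28) ≤ n^28/28! shows this inequality holds whenever n ≤ 2^(28/2) (since 28! · 2^(C(28,2) − 1) > 2^(28^2/2) ≥ n^28). Hence R(28, 28) > 2^(28/2) = 16384.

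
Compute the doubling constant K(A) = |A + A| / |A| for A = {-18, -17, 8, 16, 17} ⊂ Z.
K = |A + A| / |A| = 14/5

Enumerate A + A = {a + b : a, b ∈ A}. With |A| = 5, there are |A|^2 = 25 ordered sum pairs; collecting distinct values, A + A = {-36, -35, -34, -10, -9, -2, -1, 0, 16, 24, 25, 32, 33, 34}, so |A + A| = 14. Thus K = 14/5. For comparison, the minimum possible |A + A| over all 5-element sets is 2·5 − 1 = 9 (so min K = 9/5), attained only by arithmetic progressions.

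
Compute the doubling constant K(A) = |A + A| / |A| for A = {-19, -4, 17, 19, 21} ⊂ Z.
K = |A + A| / |A| = 14/5

Enumerate A + A = {a + b : a, b ∈ A}. With |A| = 5, there are |A|^2 = 25 ordered sum pairs; collecting distinct values, A + A = {-38, -23, -8, -2, 0, 2, 13, 15, 17, 34, 36, 38, 40, 42}, so |A + A| = 14. Thus K = 14/5. For comparison, the minimum possible |A + A| over all 5-element sets is 2·5 − 1 = 9 (so min K = 9/5), attained only by arithmetic progressions.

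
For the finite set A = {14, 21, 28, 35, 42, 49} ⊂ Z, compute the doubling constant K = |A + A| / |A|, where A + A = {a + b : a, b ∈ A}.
K = |A + A| / |A| = 11/6

Enumerate A + A = {a + b : a, b ∈ A}. With |A| = 6, there are |A|^2 = 36 ordered sum pairs; collecting distinct values, A + A = {28, 35, 42, 49, 56, 63, 70, 77, 84, 91, 98}, so |A + A| = 11. Thus K = 11/6. Here |A + A| = 2|A| − 1 = 11, the minimum possible — so K = 11/6 is minimal, which holds iff A is an arithmetic progression.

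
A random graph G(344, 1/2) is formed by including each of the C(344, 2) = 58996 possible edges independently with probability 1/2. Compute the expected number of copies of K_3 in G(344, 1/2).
E[# K_3] = C(344, 3) · (1/2)^C(3, 2) = 6725544 / 2^3 = 840693

For each 3-subset S of vertices (there are C(344, 3) = 6725544 such S), let X_S = 1 if S induces a K_3 (all C(3, 2) = 3 edges present). Then P(X_S = 1) = (1/2)^3 = 1/8. By linearity of expectation, E[# K_3] = C(344, 3) · (1/2)^3 = 6725544 / 8 = 840693.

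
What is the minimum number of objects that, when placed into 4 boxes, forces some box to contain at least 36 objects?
n = (36 − 1)·4 + 1 = 141

By the generalised pigeonhole principle, to guarantee some box contains ≥ r objects we need more than (r − 1) · k objects total. Threshold: n = (r − 1) · k + 1. With r = 36 and k = 4: n = 35 · 4 + 1 = 140 + 1 = 141. For n = 140 = 35 · 4, we can put exactly 35 objects in every box, avoiding 36 in any single one — so 141 is tight.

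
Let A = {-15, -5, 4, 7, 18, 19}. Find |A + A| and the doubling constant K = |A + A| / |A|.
K = |A + A| / |A| = 20/6 = 10/3

Enumerate A + A = {a + b : a, b ∈ A}. With |A| = 6, there are |A|^2 = 36 ordered sum pairs; collecting distinct values, A + A = {-30, -20, -11, -10, -8, -1, 2, 3, 4, 8, 11, 13, 14, 22, 23, 25, 26, 36, 37, 38}, so |A + A| = 20. Thus K = 20/6 = 10/3. For comparison, the minimum possible |A + A| over all 6-element sets is 2·6 − 1 = 11 (so min K = 11/6), attained only by arithmetic progressions.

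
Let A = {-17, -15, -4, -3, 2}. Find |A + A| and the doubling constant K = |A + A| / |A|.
K = |A + A| / |A| = 15/5 = 3

Enumerate A + A = {a + b : a, b ∈ A}. With |A| = 5, there are |A|^2 = 25 ordered sum pairs; collecting distinct values, A + A = {-34, -32, -30, -21, -20, -19, -18, -15, -13, -8, -7, -6, -2, -1, 4}, so |A + A| = 15. Thus K = 15/5 = 3. For comparison, the minimum possible |A + A| over all 5-element sets is 2·5 − 1 = 9 (so min K = 9/5), attained only by arithmetic progressions.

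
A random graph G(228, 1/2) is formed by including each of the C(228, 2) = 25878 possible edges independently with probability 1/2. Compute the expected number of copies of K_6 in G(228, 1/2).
E[# K_6] = C(228, 6) · (1/2)^C(6, 2) = 182587922160 / 2^15 = 11411745135/2048 ≈ 5572141.179199

For each 6-subset S of vertices (there are C(228, 6) = 182587922160 such S), let X_S = 1 if S induces a K_6 (all C(6, 2) = 15 edges present). Then P(X_S = 1) = (1/2)^15 = 1/32768. By linearity of expectation, E[# K_6] = C(228, 6) · (1/2)^15 = 182587922160 / 32768 = 11411745135/2048 ≈ 5572141.179199.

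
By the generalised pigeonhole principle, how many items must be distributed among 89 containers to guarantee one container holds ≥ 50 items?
n = (50 − 1)·89 + 1 = 4362

By the generalised pigeonhole principle, to guarantee some box contains ≥ r objects we need more than (r − 1) · k objects total. Threshold: n = (r − 1) · k + 1. With r = 50 and k = 89: n = 49 · 89 + 1 = 4361 + 1 = 4362. For n = 4361 = 49 · 89, we can put exactly 49 objects in every box, avoiding 50 in any single one — so 4362 is tight.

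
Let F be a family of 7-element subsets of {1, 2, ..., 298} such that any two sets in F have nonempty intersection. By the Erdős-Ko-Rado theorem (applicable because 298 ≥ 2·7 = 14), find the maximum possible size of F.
max |F| = C(297, 6) = 906015196548

Erdős-Ko-Rado (1961): when n ≥ 2k, max |F| = C(n−1, k−1). The bound is attained by the star {A : i ∈ A} for any fixed i ∈ [n]. Here C(298−1, 7−1) = C(297, 6) = 906015196548.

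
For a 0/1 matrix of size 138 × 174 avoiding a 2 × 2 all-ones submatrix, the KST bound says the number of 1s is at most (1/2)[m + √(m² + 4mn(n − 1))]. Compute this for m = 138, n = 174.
z(138, 174; 2, 2) ≤ (1/2)[138 + √(138² + 4·138·174·173)] = (1/2)[138 + √16635348] = 2108.3227

Kővári–Sós–Turán: let r_1, ..., r_138 be the row sums and z = Σ r_i the total number of 1s. Each pair of columns can share at most one row with both entries 1 (else a 2×2 all-ones block appears), so Σ_i C(r_i, 2) ≤ C(174, 2) = 15051. By convexity Σ_i C(r_i, 2) ≥ 138·C(z/138, 2) = z(z − 138)/(2·138), giving z² − 138z − 138·174·173 ≤ 0 and hence z ≤ (1/2)[138 + √(19044 + 4·4154076)] = (1/2)[138 + √16635348] ≈ (1/2)(138 + 4078.6454) = 2108.3227.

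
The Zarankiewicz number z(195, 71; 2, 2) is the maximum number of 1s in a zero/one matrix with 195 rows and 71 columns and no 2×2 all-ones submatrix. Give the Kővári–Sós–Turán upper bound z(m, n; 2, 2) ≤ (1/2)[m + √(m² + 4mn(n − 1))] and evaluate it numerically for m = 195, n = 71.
z(195, 71; 2, 2) ≤ (1/2)[195 + √(195² + 4·195·71·70)] = (1/2)[195 + √3914625] = 1086.7706

Kővári–Sós–Turán: let r_1, ..., r_195 be the row sums and z = Σ r_i the total number of 1s. Each pair of columns can share at most one row with both entries 1 (else a 2×2 all-ones block appears), so Σ_i C(r_i, 2) ≤ C(71, 2) = 2485. By convexity Σ_i C(r_i, 2) ≥ 195·C(z/195, 2) = z(z − 195)/(2·195), giving z² − 195z − 195·71·70 ≤ 0 and hence z ≤ (1/2)[195 + √(38025 + 4·969150)] = (1/2)[195 + √3914625] ≈ (1/2)(195 + 1978.5411) = 1086.7706.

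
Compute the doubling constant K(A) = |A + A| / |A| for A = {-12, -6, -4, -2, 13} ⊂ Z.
K = |A + A| / |A| = 14/5

Enumerate A + A = {a + b : a, b ∈ A}. With |A| = 5, there are |A|^2 = 25 ordered sum pairs; collecting distinct values, A + A = {-24, -18, -16, -14, -12, -10, -8, -6, -4, 1, 7, 9, 11, 26}, so |A + A| = 14. Thus K = 14/5. For comparison, the minimum possible |A + A| over all 5-element sets is 2·5 − 1 = 9 (so min K = 9/5), attained only by arithmetic progressions.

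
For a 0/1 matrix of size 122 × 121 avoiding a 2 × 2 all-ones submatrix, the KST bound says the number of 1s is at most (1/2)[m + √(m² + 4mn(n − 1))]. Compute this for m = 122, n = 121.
z(122, 121; 2, 2) ≤ (1/2)[122 + √(122² + 4·122·121·120)] = (1/2)[122 + √7100644] = 1393.3517

Kővári–Sós–Turán: let r_1, ..., r_122 be the row sums and z = Σ r_i the total number of 1s. Each pair of columns can share at most one row with both entries 1 (else a 2×2 all-ones block appears), so Σ_i C(r_i, 2) ≤ C(121, 2) = 7260. By convexity Σ_i C(r_i, 2) ≥ 122·C(z/122, 2) = z(z − 122)/(2·122), giving z² − 122z − 122·121·120 ≤ 0 and hence z ≤ (1/2)[122 + √(14884 + 4·1771440)] = (1/2)[122 + √7100644] ≈ (1/2)(122 + 2664.7034) = 1393.3517.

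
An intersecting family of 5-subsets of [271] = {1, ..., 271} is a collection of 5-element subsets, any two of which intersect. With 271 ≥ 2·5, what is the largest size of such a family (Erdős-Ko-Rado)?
max |F| = C(270, 4) = 216546345

The Erdős-Ko-Rado theorem states: for n ≥ 2k, an intersecting family of k-subsets of an n-element set has size at most C(n − 1, k − 1), with equality for 'star' families {A ⊆ [n] : |A| = k, i ∈ A} (fix an element i). For n = 271, k = 5: C(270, 4) = 216546345.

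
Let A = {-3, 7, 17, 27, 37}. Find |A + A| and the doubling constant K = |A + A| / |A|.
K = |A + A| / |A| = 9/5

Enumerate A + A = {a + b : a, b ∈ A}. With |A| = 5, there are |A|^2 = 25 ordered sum pairs; collecting distinct values, A + A = {-6, 4, 14, 24, 34, 44, 54, 64, 74}, so |A + A| = 9. Thus K = 9/5. Here |A + A| = 2|A| − 1 = 9, the minimum possible — so K = 9/5 is minimal, which holds iff A is an arithmetic progression.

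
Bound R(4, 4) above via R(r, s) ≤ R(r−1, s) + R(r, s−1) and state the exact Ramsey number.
R(4, 4) ≤ R(3, 4) + R(4, 3) = 9 + 9 = 18; exact value R(4, 4) = 18.

The Erdős–Szekeres recurrence R(r, s) ≤ R(r−1, s) + R(r, s−1) applied to (r, s) = (4, 4) gives
  R(4, 4) ≤ R(3, 4) + R(4, 3) = 9 + 9 = 18.
(Recall R(2, k) = k and R is symmetric.) Here the recurrence bound is tight: a matching lower-bound construction on K_{17} shows R(4, 4) > 17, so R(4, 4) = 18 exactly.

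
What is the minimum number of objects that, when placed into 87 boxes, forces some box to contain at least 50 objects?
n = (50 − 1)·87 + 1 = 4264

By the generalised pigeonhole principle, to guarantee some box contains ≥ r objects we need more than (r − 1) · k objects total. Threshold: n = (r − 1) · k + 1. With r = 50 and k = 87: n = 49 · 87 + 1 = 4263 + 1 = 4264. For n = 4263 = 49 · 87, we can put exactly 49 objects in every box, avoiding 50 in any single one — so 4264 is tight.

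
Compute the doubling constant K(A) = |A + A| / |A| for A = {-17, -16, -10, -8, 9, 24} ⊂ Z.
K = |A + A| / |A| = 21/6 = 7/2

Enumerate A + A = {a + b : a, b ∈ A}. With |A| = 6, there are |A|^2 = 36 ordered sum pairs; collecting distinct values, A + A = {-34, -33, -32, -27, -26, -25, -24, -20, -18, -16, -8, -7, -1, 1, 7, 8, 14, 16, 18, 33, 48}, so |A + A| = 21. Thus K = 21/6 = 7/2. For comparison, the minimum possible |A + A| over all 6-element sets is 2·6 − 1 = 11 (so min K = 11/6), attained only by arithmetic progressions.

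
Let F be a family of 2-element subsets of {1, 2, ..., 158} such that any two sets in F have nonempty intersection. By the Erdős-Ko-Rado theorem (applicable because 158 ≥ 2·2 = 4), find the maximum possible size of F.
max |F| = C(157, 1) = 157

The Erdős-Ko-Rado theorem states: for n ≥ 2k, an intersecting family of k-subsets of an n-element set has size at most C(n − 1, k − 1), with equality for 'star' families {A ⊆ [n] : |A| = k, i ∈ A} (fix an element i). For n = 158, k = 2: C(157, 1) = 157.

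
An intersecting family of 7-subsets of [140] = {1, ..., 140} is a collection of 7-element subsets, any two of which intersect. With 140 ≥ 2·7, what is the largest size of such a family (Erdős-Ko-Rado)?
max |F| = C(139, 6) = 8979650478

The Erdős-Ko-Rado theorem states: for n ≥ 2k, an intersecting family of k-subsets of an n-element set has size at most C(n − 1, k − 1), with equality for 'star' families {A ⊆ [n] : |A| = k, i ∈ A} (fix an element i). For n = 140, k = 7: C(139, 6) = 8979650478.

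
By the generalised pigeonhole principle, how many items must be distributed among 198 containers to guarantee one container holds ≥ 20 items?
n = (20 − 1)·198 + 1 = 3763

By the generalised pigeonhole principle, to guarantee some box contains ≥ r objects we need more than (r − 1) · k objects total. Threshold: n = (r − 1) · k + 1. With r = 20 and k = 198: n = 19 · 198 + 1 = 3762 + 1 = 3763. For n = 3762 = 19 · 198, we can put exactly 19 objects in every box, avoiding 20 in any single one — so 3763 is tight.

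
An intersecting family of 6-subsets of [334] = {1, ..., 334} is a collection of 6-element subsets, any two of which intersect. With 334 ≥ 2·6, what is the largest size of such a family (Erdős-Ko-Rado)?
max |F| = C(333, 5) = 33108454071

Erdős-Ko-Rado (1961): when n ≥ 2k, max |F| = C(n−1, k−1). The bound is attained by the star {A : i ∈ A} for any fixed i ∈ [n]. Here C(334−1, 6−1) = C(333, 5) = 33108454071.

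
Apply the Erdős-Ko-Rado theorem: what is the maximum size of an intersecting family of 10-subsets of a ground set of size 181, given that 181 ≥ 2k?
max |F| = C(180, 9) = 446098010817800

The Erdős-Ko-Rado theorem states: for n ≥ 2k, an intersecting family of k-subsets of an n-element set has size at most C(n − 1, k − 1), with equality for 'star' families {A ⊆ [n] : |A| = k, i ∈ A} (fix an element i). For n = 181, k = 10: C(180, 9) = 446098010817800.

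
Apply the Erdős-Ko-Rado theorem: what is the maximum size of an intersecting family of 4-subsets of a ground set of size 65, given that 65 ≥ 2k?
max |F| = C(64, 3) = 41664

The Erdős-Ko-Rado theorem states: for n ≥ 2k, an intersecting family of k-subsets of an n-element set has size at most C(n − 1, k − 1), with equality for 'star' families {A ⊆ [n] : |A| = k, i ∈ A} (fix an element i). For n = 65, k = 4: C(64, 3) = 41664.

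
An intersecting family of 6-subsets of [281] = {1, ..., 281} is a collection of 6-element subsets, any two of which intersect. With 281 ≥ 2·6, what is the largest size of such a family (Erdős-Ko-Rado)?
max |F| = C(280, 5) = 13836130056

Erdős-Ko-Rado (1961): when n ≥ 2k, max |F| = C(n−1, k−1). The bound is attained by the star {A : i ∈ A} for any fixed i ∈ [n]. Here C(281−1, 6−1) = C(280, 5) = 13836130056.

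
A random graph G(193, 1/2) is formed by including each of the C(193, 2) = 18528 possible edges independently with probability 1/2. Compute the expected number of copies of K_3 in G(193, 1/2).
E[# K_3] = C(193, 3) · (1/2)^C(3, 2) = 1179616 / 2^3 = 147452

For each 3-subset S of vertices (there are C(193, 3) = 1179616 such S), let X_S = 1 if S induces a K_3 (all C(3, 2) = 3 edges present). Then P(X_S = 1) = (1/2)^3 = 1/8. By linearity of expectation, E[# K_3] = C(193, 3) · (1/2)^3 = 1179616 / 8 = 147452.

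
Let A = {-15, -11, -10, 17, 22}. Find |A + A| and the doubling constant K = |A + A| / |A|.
K = |A + A| / |A| = 14/5

Enumerate A + A = {a + b : a, b ∈ A}. With |A| = 5, there are |A|^2 = 25 ordered sum pairs; collecting distinct values, A + A = {-30, -26, -25, -22, -21, -20, 2, 6, 7, 11, 12, 34, 39, 44}, so |A + A| = 14. Thus K = 14/5. For comparison, the minimum possible |A + A| over all 5-element sets is 2·5 − 1 = 9 (so min K = 9/5), attained only by arithmetic progressions.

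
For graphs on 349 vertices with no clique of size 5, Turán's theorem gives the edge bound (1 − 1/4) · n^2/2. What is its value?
Turán density bound = (3/4) · 349^2/2 = 365403/8 ≈ 45675.375

Turán's theorem: ex(n, K_{r+1}) is achieved by the complete r-partite Turán graph T(n, r) with parts as balanced as possible, and is at most (1 − 1/r) · n^2/2. For r = 4, n = 349: the density bound is (3/4) · 121801/2 = 365403/8 ≈ 45675.375. The integer-valued extremum is e(T(349, 4)) = 45675, which is strictly less than the density bound 365403/8 since 4 ∤ 349 (the parts of T(349, 4) cannot all be equal).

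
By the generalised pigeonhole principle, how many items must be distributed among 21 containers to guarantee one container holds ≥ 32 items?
n = (32 − 1)·21 + 1 = 652

By the generalised pigeonhole principle, to guarantee some box contains ≥ r objects we need more than (r − 1) · k objects total. Threshold: n = (r − 1) · k + 1. With r = 32 and k = 21: n = 31 · 21 + 1 = 651 + 1 = 652. For n = 651 = 31 · 21, we can put exactly 31 objects in every box, avoiding 32 in any single one — so 652 is tight.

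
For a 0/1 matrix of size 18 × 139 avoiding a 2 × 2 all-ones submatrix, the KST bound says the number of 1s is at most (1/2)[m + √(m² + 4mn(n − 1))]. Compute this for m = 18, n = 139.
z(18, 139; 2, 2) ≤ (1/2)[18 + √(18² + 4·18·139·138)] = (1/2)[18 + √1381428] = 596.6708

Kővári–Sós–Turán: let r_1, ..., r_18 be the row sums and z = Σ r_i the total number of 1s. Each pair of columns can share at most one row with both entries 1 (else a 2×2 all-ones block appears), so Σ_i C(r_i, 2) ≤ C(139, 2) = 9591. By convexity Σ_i C(r_i, 2) ≥ 18·C(z/18, 2) = z(z − 18)/(2·18), giving z² − 18z − 18·139·138 ≤ 0 and hence z ≤ (1/2)[18 + √(324 + 4·345276)] = (1/2)[18 + √1381428] ≈ (1/2)(18 + 1175.3417) = 596.6708.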